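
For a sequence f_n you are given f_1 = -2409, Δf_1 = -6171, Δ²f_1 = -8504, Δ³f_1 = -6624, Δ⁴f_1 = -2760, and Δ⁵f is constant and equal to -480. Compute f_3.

-23255

Build the table forward from the leading diagonal:
Δ⁵: -480  -480  -480
Δ⁴: -2760  -3240  -3720
Δ³: -6624  -9384  -12624
Δ²: -8504  -15128  -24512
Δ: -6171  -14675  -29803
f: -2409  -8580  -23255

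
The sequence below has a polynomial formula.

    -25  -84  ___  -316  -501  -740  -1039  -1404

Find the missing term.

-179

Using the last 5 terms:
First differences: -185, -239, -299, -365
Second differences: -54, -60, -66
Third differences: -6, -6
Constant third difference = -6.
Extend backward: -54 + 6 = -48;  -185 + 48 = -137;  -316 + 137 = -179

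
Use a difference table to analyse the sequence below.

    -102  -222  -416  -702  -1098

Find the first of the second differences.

Δ: -120, -194, -286, -396
Δ²: -74, -92, -110
Δ³: -18, -18

-74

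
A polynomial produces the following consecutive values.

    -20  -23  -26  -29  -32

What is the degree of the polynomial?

1

Δ: -3, -3, -3, -3
The first differences are constant, so the polynomial has degree 1.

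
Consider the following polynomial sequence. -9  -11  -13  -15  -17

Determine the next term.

-19

-2  -2  -2  -2
The first differences are constant (-2).
-17 − 2 = -19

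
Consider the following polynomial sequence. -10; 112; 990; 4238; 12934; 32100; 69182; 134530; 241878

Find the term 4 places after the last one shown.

1511270

122, 878, 3248, 8696, 19166, 37082, 65348, 107348
756, 2370, 5448, 10470, 17916, 28266, 42000
1614, 3078, 5022, 7446, 10350, 13734
1464, 1944, 2424, 2904, 3384
480, 480, 480, 480
Constant fifth difference = 480, so extend:
3384 + 480 = 3864;  13734 + 3864 = 17598;  42000 + 17598 = 59598;  107348 + 59598 = 166946;  241878 + 166946 = 408824
3864 + 480 = 4344;  17598 + 4344 = 21942;  59598 + 21942 = 81540;  166946 + 81540 = 248486;  408824 + 248486 = 657310
4344 + 480 = 4824;  21942 + 4824 = 26766;  81540 + 26766 = 108306;  248486 + 108306 = 356792;  657310 + 356792 = 1014102
4824 + 480 = 5304;  26766 + 5304 = 32070;  108306 + 32070 = 140376;  356792 + 140376 = 497168;  1014102 + 497168 = 1511270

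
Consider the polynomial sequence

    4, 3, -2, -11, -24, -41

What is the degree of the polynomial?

D1: -1, -5, -9, -13, -17
D2: -4, -4, -4, -4
The second differences are constant, so the polynomial has degree 2.

2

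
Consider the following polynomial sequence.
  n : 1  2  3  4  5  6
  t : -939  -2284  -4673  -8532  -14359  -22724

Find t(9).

-69827

Δ: -1345  -2389  -3859  -5827  -8365
Δ²: -1044  -1470  -1968  -2538
Δ³: -426  -498  -570
Δ⁴: -72  -72
Fourth differences constant at -72.
-570 − 72 = -642;  -2538 − 642 = -3180;  -8365 − 3180 = -11545;  -22724 − 11545 = -34269
-642 − 72 = -714;  -3180 − 714 = -3894;  -11545 − 3894 = -15439;  -34269 − 15439 = -49708
-714 − 72 = -786;  -3894 − 786 = -4680;  -15439 − 4680 = -20119;  -49708 − 20119 = -69827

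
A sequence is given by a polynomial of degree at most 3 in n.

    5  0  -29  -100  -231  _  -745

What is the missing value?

-440

Using the first 5 terms:
Δ: -5  -29  -71  -131
Δ²: -24  -42  -60
Δ³: -18  -18
Constant third difference = -18.
Extend forward: -60 − 18 = -78;  -131 − 78 = -209;  -231 − 209 = -440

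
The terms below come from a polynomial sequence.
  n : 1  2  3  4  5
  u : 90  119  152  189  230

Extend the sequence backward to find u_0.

65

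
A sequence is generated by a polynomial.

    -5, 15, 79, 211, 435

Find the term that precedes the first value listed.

First differences: 20, 64, 132, 224
Second differences: 44, 68, 92
Third differences: 24, 24
The third differences are constant at 24.
Work back: 44 − 24 = 20;  20 − 20 = 0;  -5 + 0 = -5

-5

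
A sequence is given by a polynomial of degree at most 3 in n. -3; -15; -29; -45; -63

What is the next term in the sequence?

-12  -14  -16  -18
-2  -2  -2
The second differences are constant (-2).
-18 − 2 = -20;  -63 − 20 = -83

-83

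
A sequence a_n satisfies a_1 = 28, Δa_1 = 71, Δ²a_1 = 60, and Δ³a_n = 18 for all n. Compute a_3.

230

Build the table forward from the leading diagonal:
D3: 18, 18, 18
D2: 60, 78, 96
D1: 71, 131, 209
a: 28, 99, 230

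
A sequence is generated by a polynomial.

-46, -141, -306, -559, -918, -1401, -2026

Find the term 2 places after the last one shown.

D1: -95, -165, -253, -359, -483, -625
D2: -70, -88, -106, -124, -142
D3: -18, -18, -18, -18
Third differences constant at -18.
-142 − 18 = -160;  -625 − 160 = -785;  -2026 − 785 = -2811
-160 − 18 = -178;  -785 − 178 = -963;  -2811 − 963 = -3774

-3774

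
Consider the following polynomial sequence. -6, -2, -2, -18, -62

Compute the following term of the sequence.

4 , 0 , -16 , -44
-4 , -16 , -28
-12 , -12
Constant third difference = -12, so extend:
-28 − 12 = -40;  -44 − 40 = -84;  -62 − 84 = -146

-146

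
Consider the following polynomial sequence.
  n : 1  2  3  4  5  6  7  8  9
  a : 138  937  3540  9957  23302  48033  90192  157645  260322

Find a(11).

622828

799  2603  6417  13345  24731  42159  67453  102677
1804  3814  6928  11386  17428  25294  35224
2010  3114  4458  6042  7866  9930
1104  1344  1584  1824  2064
240  240  240  240
Fifth differences constant at 240.
2064 + 240 = 2304;  9930 + 2304 = 12234;  35224 + 12234 = 47458;  102677 + 47458 = 150135;  260322 + 150135 = 410457
2304 + 240 = 2544;  12234 + 2544 = 14778;  47458 + 14778 = 62236;  150135 + 62236 = 212371;  410457 + 212371 = 622828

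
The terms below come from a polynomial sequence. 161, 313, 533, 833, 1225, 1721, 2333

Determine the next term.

Δ: 152  220  300  392  496  612
Δ²: 68  80  92  104  116
Δ³: 12  12  12  12
The third differences are constant (12).
116 + 12 = 128;  612 + 128 = 740;  2333 + 740 = 3073

3073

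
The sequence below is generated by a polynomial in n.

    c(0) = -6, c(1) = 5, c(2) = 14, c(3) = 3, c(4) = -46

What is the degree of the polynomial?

3

11, 9, -11, -49
-2, -20, -38
-18, -18
The third differences are constant, so the polynomial has degree 3.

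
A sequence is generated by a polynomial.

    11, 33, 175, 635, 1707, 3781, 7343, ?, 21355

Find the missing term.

Using the first 7 terms:
First differences: 22, 142, 460, 1072, 2074, 3562
Second differences: 120, 318, 612, 1002, 1488
Third differences: 198, 294, 390, 486
Fourth differences: 96, 96, 96
Constant fourth difference = 96.
Extend forward: 486 + 96 = 582;  1488 + 582 = 2070;  3562 + 2070 = 5632;  7343 + 5632 = 12975

12975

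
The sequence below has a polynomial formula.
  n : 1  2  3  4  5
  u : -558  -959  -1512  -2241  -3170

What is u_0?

-285

Δ: -401  -553  -729  -929
Δ²: -152  -176  -200
Δ³: -24  -24
The third differences are constant at -24.
Work back: -152 + 24 = -128;  -401 + 128 = -273;  -558 + 273 = -285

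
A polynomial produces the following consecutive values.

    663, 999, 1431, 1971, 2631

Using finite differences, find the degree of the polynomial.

3

Δ: 336, 432, 540, 660
Δ²: 96, 108, 120
Δ³: 12, 12
The third differences are constant, so the polynomial has degree 3.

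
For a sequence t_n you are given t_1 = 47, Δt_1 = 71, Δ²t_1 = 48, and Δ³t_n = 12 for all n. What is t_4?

Build the table forward from the leading diagonal:
Δ³: 12, 12, 12, 12
Δ²: 48, 60, 72, 84
Δ: 71, 119, 179, 251
t: 47, 118, 237, 416

416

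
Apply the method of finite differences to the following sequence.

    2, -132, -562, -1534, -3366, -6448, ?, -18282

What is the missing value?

-11242

Using the first 6 terms:
Δ: -134  -430  -972  -1832  -3082
Δ²: -296  -542  -860  -1250
Δ³: -246  -318  -390
Δ⁴: -72  -72
Constant fourth difference = -72.
Extend forward: -390 − 72 = -462;  -1250 − 462 = -1712;  -3082 − 1712 = -4794;  -6448 − 4794 = -11242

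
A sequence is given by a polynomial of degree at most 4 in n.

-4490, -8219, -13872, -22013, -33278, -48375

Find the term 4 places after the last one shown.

-163763

D1: -3729, -5653, -8141, -11265, -15097
D2: -1924, -2488, -3124, -3832
D3: -564, -636, -708
D4: -72, -72
The fourth differences are constant (-72).
-708 − 72 = -780;  -3832 − 780 = -4612;  -15097 − 4612 = -19709;  -48375 − 19709 = -68084
-780 − 72 = -852;  -4612 − 852 = -5464;  -19709 − 5464 = -25173;  -68084 − 25173 = -93257
-852 − 72 = -924;  -5464 − 924 = -6388;  -25173 − 6388 = -31561;  -93257 − 31561 = -124818
-924 − 72 = -996;  -6388 − 996 = -7384;  -31561 − 7384 = -38945;  -124818 − 38945 = -163763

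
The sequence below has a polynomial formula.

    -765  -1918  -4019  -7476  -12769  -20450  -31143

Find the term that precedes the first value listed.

-224

Δ: -1153  -2101  -3457  -5293  -7681  -10693
Δ²: -948  -1356  -1836  -2388  -3012
Δ³: -408  -480  -552  -624
Δ⁴: -72  -72  -72
The fourth differences are constant at -72.
Work back: -408 + 72 = -336;  -948 + 336 = -612;  -1153 + 612 = -541;  -765 + 541 = -224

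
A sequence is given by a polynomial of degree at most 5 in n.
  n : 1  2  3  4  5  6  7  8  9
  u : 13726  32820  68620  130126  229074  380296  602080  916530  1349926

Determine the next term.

Δ: 19094, 35800, 61506, 98948, 151222, 221784, 314450, 433396
Δ²: 16706, 25706, 37442, 52274, 70562, 92666, 118946
Δ³: 9000, 11736, 14832, 18288, 22104, 26280
Δ⁴: 2736, 3096, 3456, 3816, 4176
Δ⁵: 360, 360, 360, 360
Constant fifth difference = 360, so extend:
4176 + 360 = 4536;  26280 + 4536 = 30816;  118946 + 30816 = 149762;  433396 + 149762 = 583158;  1349926 + 583158 = 1933084

1933084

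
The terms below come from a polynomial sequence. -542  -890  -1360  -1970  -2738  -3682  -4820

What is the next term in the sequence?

-6170

-348, -470, -610, -768, -944, -1138
-122, -140, -158, -176, -194
-18, -18, -18, -18
The third differences are constant (-18).
-194 − 18 = -212;  -1138 − 212 = -1350;  -4820 − 1350 = -6170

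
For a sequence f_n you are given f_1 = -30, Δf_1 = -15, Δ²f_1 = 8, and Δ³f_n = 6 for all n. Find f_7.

120

Build the table forward from the leading diagonal:
Δ³: 6  6  6  6  6  6  6
Δ²: 8  14  20  26  32  38  44
Δ: -15  -7  7  27  53  85  123
f: -30  -45  -52  -45  -18  35  120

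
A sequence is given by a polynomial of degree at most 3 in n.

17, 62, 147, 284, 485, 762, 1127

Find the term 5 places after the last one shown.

D1: 45 , 85 , 137 , 201 , 277 , 365
D2: 40 , 52 , 64 , 76 , 88
D3: 12 , 12 , 12 , 12
Third differences constant at 12.
88 + 12 = 100;  365 + 100 = 465;  1127 + 465 = 1592
100 + 12 = 112;  465 + 112 = 577;  1592 + 577 = 2169
112 + 12 = 124;  577 + 124 = 701;  2169 + 701 = 2870
124 + 12 = 136;  701 + 136 = 837;  2870 + 837 = 3707
136 + 12 = 148;  837 + 148 = 985;  3707 + 985 = 4692

4692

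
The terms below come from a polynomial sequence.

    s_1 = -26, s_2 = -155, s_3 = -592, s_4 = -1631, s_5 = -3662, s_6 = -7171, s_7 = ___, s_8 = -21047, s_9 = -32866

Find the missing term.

-12740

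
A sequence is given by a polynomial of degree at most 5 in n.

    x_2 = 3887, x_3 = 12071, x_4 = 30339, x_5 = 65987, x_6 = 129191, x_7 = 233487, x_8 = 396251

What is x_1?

891

First differences: 8184  18268  35648  63204  104296  162764
Second differences: 10084  17380  27556  41092  58468
Third differences: 7296  10176  13536  17376
Fourth differences: 2880  3360  3840
Fifth differences: 480  480
The fifth differences are constant at 480.
Work back: 2880 − 480 = 2400;  7296 − 2400 = 4896;  10084 − 4896 = 5188;  8184 − 5188 = 2996;  3887 − 2996 = 891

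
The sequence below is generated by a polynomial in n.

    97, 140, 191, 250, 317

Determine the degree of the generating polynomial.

First differences: 43, 51, 59, 67
Second differences: 8, 8, 8
The second differences are constant, so the polynomial has degree 2.

2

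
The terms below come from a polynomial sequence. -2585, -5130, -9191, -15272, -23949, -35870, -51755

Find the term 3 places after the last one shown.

-2545, -4061, -6081, -8677, -11921, -15885
-1516, -2020, -2596, -3244, -3964
-504, -576, -648, -720
-72, -72, -72
The fourth differences are constant (-72).
-720 − 72 = -792;  -3964 − 792 = -4756;  -15885 − 4756 = -20641;  -51755 − 20641 = -72396
-792 − 72 = -864;  -4756 − 864 = -5620;  -20641 − 5620 = -26261;  -72396 − 26261 = -98657
-864 − 72 = -936;  -5620 − 936 = -6556;  -26261 − 6556 = -32817;  -98657 − 32817 = -131474

-131474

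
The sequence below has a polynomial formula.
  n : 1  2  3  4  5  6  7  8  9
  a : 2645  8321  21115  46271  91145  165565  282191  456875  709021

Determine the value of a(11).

1543235

5676, 12794, 25156, 44874, 74420, 116626, 174684, 252146
7118, 12362, 19718, 29546, 42206, 58058, 77462
5244, 7356, 9828, 12660, 15852, 19404
2112, 2472, 2832, 3192, 3552
360, 360, 360, 360
Constant fifth difference = 360, so extend:
3552 + 360 = 3912;  19404 + 3912 = 23316;  77462 + 23316 = 100778;  252146 + 100778 = 352924;  709021 + 352924 = 1061945
3912 + 360 = 4272;  23316 + 4272 = 27588;  100778 + 27588 = 128366;  352924 + 128366 = 481290;  1061945 + 481290 = 1543235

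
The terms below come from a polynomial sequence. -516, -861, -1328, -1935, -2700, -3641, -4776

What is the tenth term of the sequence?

First differences: -345 , -467 , -607 , -765 , -941 , -1135
Second differences: -122 , -140 , -158 , -176 , -194
Third differences: -18 , -18 , -18 , -18
Third differences constant at -18.
-194 − 18 = -212;  -1135 − 212 = -1347;  -4776 − 1347 = -6123
-212 − 18 = -230;  -1347 − 230 = -1577;  -6123 − 1577 = -7700
-230 − 18 = -248;  -1577 − 248 = -1825;  -7700 − 1825 = -9525

-9525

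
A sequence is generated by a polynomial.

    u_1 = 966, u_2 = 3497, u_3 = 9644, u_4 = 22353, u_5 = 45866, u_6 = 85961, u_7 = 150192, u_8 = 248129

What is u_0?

161

2531  6147  12709  23513  40095  64231  97937
3616  6562  10804  16582  24136  33706
2946  4242  5778  7554  9570
1296  1536  1776  2016
240  240  240
The fifth differences are constant at 240.
Work back: 1296 − 240 = 1056;  2946 − 1056 = 1890;  3616 − 1890 = 1726;  2531 − 1726 = 805;  966 − 805 = 161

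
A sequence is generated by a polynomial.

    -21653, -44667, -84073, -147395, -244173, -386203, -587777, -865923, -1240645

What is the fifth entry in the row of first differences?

-142030

First differences: -23014, -39406, -63322, -96778, -142030, -201574, -278146, -374722
Second differences: -16392, -23916, -33456, -45252, -59544, -76572, -96576
Third differences: -7524, -9540, -11796, -14292, -17028, -20004
Fourth differences: -2016, -2256, -2496, -2736, -2976
Fifth differences: -240, -240, -240, -240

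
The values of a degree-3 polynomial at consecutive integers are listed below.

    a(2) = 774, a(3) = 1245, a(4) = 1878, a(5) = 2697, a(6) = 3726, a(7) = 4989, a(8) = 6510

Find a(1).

First differences: 471, 633, 819, 1029, 1263, 1521
Second differences: 162, 186, 210, 234, 258
Third differences: 24, 24, 24, 24
The third differences are constant at 24.
Work back: 162 − 24 = 138;  471 − 138 = 333;  774 − 333 = 441

441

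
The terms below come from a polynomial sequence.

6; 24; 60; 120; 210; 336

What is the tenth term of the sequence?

1320

D1: 18, 36, 60, 90, 126
D2: 18, 24, 30, 36
D3: 6, 6, 6
The third differences are constant (6).
36 + 6 = 42;  126 + 42 = 168;  336 + 168 = 504
42 + 6 = 48;  168 + 48 = 216;  504 + 216 = 720
48 + 6 = 54;  216 + 54 = 270;  720 + 270 = 990
54 + 6 = 60;  270 + 60 = 330;  990 + 330 = 1320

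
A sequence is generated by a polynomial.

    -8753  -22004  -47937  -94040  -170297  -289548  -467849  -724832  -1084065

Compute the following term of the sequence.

-1573412

First differences: -13251 , -25933 , -46103 , -76257 , -119251 , -178301 , -256983 , -359233
Second differences: -12682 , -20170 , -30154 , -42994 , -59050 , -78682 , -102250
Third differences: -7488 , -9984 , -12840 , -16056 , -19632 , -23568
Fourth differences: -2496 , -2856 , -3216 , -3576 , -3936
Fifth differences: -360 , -360 , -360 , -360
The fifth differences are constant (-360).
-3936 − 360 = -4296;  -23568 − 4296 = -27864;  -102250 − 27864 = -130114;  -359233 − 130114 = -489347;  -1084065 − 489347 = -1573412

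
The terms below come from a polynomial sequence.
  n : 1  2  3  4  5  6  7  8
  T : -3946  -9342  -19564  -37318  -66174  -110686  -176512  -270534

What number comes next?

-400978

-5396, -10222, -17754, -28856, -44512, -65826, -94022
-4826, -7532, -11102, -15656, -21314, -28196
-2706, -3570, -4554, -5658, -6882
-864, -984, -1104, -1224
-120, -120, -120
Constant fifth difference = -120, so extend:
-1224 − 120 = -1344;  -6882 − 1344 = -8226;  -28196 − 8226 = -36422;  -94022 − 36422 = -130444;  -270534 − 130444 = -400978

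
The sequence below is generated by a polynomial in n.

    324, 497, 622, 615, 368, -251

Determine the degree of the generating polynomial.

D1: 173, 125, -7, -247, -619
D2: -48, -132, -240, -372
D3: -84, -108, -132
D4: -24, -24
The fourth differences are constant, so the polynomial has degree 4.

4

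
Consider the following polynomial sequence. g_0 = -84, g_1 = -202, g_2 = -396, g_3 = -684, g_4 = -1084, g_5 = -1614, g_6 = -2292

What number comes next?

-118 , -194 , -288 , -400 , -530 , -678
-76 , -94 , -112 , -130 , -148
-18 , -18 , -18 , -18
Third differences constant at -18.
-148 − 18 = -166;  -678 − 166 = -844;  -2292 − 844 = -3136

-3136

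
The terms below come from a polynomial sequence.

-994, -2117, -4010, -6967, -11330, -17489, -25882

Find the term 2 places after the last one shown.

-51362

D1: -1123  -1893  -2957  -4363  -6159  -8393
D2: -770  -1064  -1406  -1796  -2234
D3: -294  -342  -390  -438
D4: -48  -48  -48
Fourth differences constant at -48.
-438 − 48 = -486;  -2234 − 486 = -2720;  -8393 − 2720 = -11113;  -25882 − 11113 = -36995
-486 − 48 = -534;  -2720 − 534 = -3254;  -11113 − 3254 = -14367;  -36995 − 14367 = -51362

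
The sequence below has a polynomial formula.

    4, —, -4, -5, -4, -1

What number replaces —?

Using the last 4 terms:
First differences: -1, 1, 3
Second differences: 2, 2
Constant second difference = 2.
Extend backward: -1 − 2 = -3;  -4 + 3 = -1

-1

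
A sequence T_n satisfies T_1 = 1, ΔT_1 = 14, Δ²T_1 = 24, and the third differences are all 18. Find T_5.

273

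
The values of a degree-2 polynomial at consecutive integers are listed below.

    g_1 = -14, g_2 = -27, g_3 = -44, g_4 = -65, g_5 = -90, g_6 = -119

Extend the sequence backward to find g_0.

-5

-13  -17  -21  -25  -29
-4  -4  -4  -4
The second differences are constant at -4.
Work back: -13 + 4 = -9;  -14 + 9 = -5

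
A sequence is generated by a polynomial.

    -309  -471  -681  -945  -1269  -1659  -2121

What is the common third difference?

First differences: -162, -210, -264, -324, -390, -462
Second differences: -48, -54, -60, -66, -72
Third differences: -6, -6, -6, -6

-6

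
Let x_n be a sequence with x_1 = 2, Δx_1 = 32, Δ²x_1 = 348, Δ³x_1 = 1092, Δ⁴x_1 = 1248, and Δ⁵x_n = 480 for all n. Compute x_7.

Build the table forward from the leading diagonal:
Fifth differences: 480  480  480  480  480  480  480
Fourth differences: 1248  1728  2208  2688  3168  3648  4128
Third differences: 1092  2340  4068  6276  8964  12132  15780
Second differences: 348  1440  3780  7848  14124  23088  35220
First differences: 32  380  1820  5600  13448  27572  50660
x: 2  34  414  2234  7834  21282  48854

48854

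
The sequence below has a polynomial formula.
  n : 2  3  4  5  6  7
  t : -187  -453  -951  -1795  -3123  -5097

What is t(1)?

-63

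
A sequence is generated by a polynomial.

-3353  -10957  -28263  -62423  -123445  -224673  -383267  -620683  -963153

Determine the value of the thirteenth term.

-4102253

Δ: -7604 , -17306 , -34160 , -61022 , -101228 , -158594 , -237416 , -342470
Δ²: -9702 , -16854 , -26862 , -40206 , -57366 , -78822 , -105054
Δ³: -7152 , -10008 , -13344 , -17160 , -21456 , -26232
Δ⁴: -2856 , -3336 , -3816 , -4296 , -4776
Δ⁵: -480 , -480 , -480 , -480
Constant fifth difference = -480, so extend:
-4776 − 480 = -5256;  -26232 − 5256 = -31488;  -105054 − 31488 = -136542;  -342470 − 136542 = -479012;  -963153 − 479012 = -1442165
-5256 − 480 = -5736;  -31488 − 5736 = -37224;  -136542 − 37224 = -173766;  -479012 − 173766 = -652778;  -1442165 − 652778 = -2094943
-5736 − 480 = -6216;  -37224 − 6216 = -43440;  -173766 − 43440 = -217206;  -652778 − 217206 = -869984;  -2094943 − 869984 = -2964927
-6216 − 480 = -6696;  -43440 − 6696 = -50136;  -217206 − 50136 = -267342;  -869984 − 267342 = -1137326;  -2964927 − 1137326 = -4102253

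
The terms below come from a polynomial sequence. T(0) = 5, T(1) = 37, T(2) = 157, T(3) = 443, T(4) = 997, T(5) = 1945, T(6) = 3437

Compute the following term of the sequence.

5647

32 , 120 , 286 , 554 , 948 , 1492
88 , 166 , 268 , 394 , 544
78 , 102 , 126 , 150
24 , 24 , 24
The fourth differences are constant (24).
150 + 24 = 174;  544 + 174 = 718;  1492 + 718 = 2210;  3437 + 2210 = 5647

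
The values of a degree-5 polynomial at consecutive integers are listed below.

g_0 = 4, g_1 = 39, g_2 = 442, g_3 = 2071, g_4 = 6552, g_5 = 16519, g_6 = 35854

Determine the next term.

35  403  1629  4481  9967  19335
368  1226  2852  5486  9368
858  1626  2634  3882
768  1008  1248
240  240
The fifth differences are constant (240).
1248 + 240 = 1488;  3882 + 1488 = 5370;  9368 + 5370 = 14738;  19335 + 14738 = 34073;  35854 + 34073 = 69927

69927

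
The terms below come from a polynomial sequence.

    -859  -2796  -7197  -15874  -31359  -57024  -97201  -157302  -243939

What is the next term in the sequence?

-365044

-1937  -4401  -8677  -15485  -25665  -40177  -60101  -86637
-2464  -4276  -6808  -10180  -14512  -19924  -26536
-1812  -2532  -3372  -4332  -5412  -6612
-720  -840  -960  -1080  -1200
-120  -120  -120  -120
The fifth differences are constant (-120).
-1200 − 120 = -1320;  -6612 − 1320 = -7932;  -26536 − 7932 = -34468;  -86637 − 34468 = -121105;  -243939 − 121105 = -365044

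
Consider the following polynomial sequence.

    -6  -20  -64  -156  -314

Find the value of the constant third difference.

Δ: -14, -44, -92, -158
Δ²: -30, -48, -66
Δ³: -18, -18

-18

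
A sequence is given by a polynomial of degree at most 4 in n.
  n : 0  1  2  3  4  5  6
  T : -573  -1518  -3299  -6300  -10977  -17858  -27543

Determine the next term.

-40704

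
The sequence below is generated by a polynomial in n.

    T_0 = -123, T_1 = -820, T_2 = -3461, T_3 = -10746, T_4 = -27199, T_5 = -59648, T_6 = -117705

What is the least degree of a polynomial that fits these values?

Δ: -697, -2641, -7285, -16453, -32449, -58057
Δ²: -1944, -4644, -9168, -15996, -25608
Δ³: -2700, -4524, -6828, -9612
Δ⁴: -1824, -2304, -2784
Δ⁵: -480, -480
The fifth differences are constant, so the polynomial has degree 5.

5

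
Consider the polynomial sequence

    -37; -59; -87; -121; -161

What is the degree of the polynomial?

Δ: -22, -28, -34, -40
Δ²: -6, -6, -6
The second differences are constant, so the polynomial has degree 2.

2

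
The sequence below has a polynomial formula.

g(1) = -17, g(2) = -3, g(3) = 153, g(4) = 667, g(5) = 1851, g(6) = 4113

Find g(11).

Δ: 14, 156, 514, 1184, 2262
Δ²: 142, 358, 670, 1078
Δ³: 216, 312, 408
Δ⁴: 96, 96
Constant fourth difference = 96, so extend:
408 + 96 = 504;  1078 + 504 = 1582;  2262 + 1582 = 3844;  4113 + 3844 = 7957
504 + 96 = 600;  1582 + 600 = 2182;  3844 + 2182 = 6026;  7957 + 6026 = 13983
600 + 96 = 696;  2182 + 696 = 2878;  6026 + 2878 = 8904;  13983 + 8904 = 22887
696 + 96 = 792;  2878 + 792 = 3670;  8904 + 3670 = 12574;  22887 + 12574 = 35461
792 + 96 = 888;  3670 + 888 = 4558;  12574 + 4558 = 17132;  35461 + 17132 = 52593

52593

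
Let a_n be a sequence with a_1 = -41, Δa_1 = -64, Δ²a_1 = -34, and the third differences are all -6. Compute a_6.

Build the table forward from the leading diagonal:
Third differences: -6  -6  -6  -6  -6  -6
Second differences: -34  -40  -46  -52  -58  -64
First differences: -64  -98  -138  -184  -236  -294
a: -41  -105  -203  -341  -525  -761

-761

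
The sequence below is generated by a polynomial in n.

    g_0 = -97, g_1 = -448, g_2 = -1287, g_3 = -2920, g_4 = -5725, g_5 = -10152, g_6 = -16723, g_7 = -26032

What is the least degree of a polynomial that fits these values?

4

Δ: -351, -839, -1633, -2805, -4427, -6571, -9309
Δ²: -488, -794, -1172, -1622, -2144, -2738
Δ³: -306, -378, -450, -522, -594
Δ⁴: -72, -72, -72, -72
The fourth differences are constant, so the polynomial has degree 4.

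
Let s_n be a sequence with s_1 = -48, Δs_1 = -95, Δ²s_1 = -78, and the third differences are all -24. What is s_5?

-992

Build the table forward from the leading diagonal:
Third differences: -24, -24, -24, -24, -24
Second differences: -78, -102, -126, -150, -174
First differences: -95, -173, -275, -401, -551
s: -48, -143, -316, -591, -992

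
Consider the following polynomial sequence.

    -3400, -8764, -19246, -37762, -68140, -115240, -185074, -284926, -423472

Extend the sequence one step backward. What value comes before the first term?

-1030

Δ: -5364, -10482, -18516, -30378, -47100, -69834, -99852, -138546
Δ²: -5118, -8034, -11862, -16722, -22734, -30018, -38694
Δ³: -2916, -3828, -4860, -6012, -7284, -8676
Δ⁴: -912, -1032, -1152, -1272, -1392
Δ⁵: -120, -120, -120, -120
The fifth differences are constant at -120.
Work back: -912 + 120 = -792;  -2916 + 792 = -2124;  -5118 + 2124 = -2994;  -5364 + 2994 = -2370;  -3400 + 2370 = -1030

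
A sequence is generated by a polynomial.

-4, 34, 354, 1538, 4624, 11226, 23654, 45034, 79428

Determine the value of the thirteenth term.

467864

First differences: 38 , 320 , 1184 , 3086 , 6602 , 12428 , 21380 , 34394
Second differences: 282 , 864 , 1902 , 3516 , 5826 , 8952 , 13014
Third differences: 582 , 1038 , 1614 , 2310 , 3126 , 4062
Fourth differences: 456 , 576 , 696 , 816 , 936
Fifth differences: 120 , 120 , 120 , 120
Fifth differences constant at 120.
936 + 120 = 1056;  4062 + 1056 = 5118;  13014 + 5118 = 18132;  34394 + 18132 = 52526;  79428 + 52526 = 131954
1056 + 120 = 1176;  5118 + 1176 = 6294;  18132 + 6294 = 24426;  52526 + 24426 = 76952;  131954 + 76952 = 208906
1176 + 120 = 1296;  6294 + 1296 = 7590;  24426 + 7590 = 32016;  76952 + 32016 = 108968;  208906 + 108968 = 317874
1296 + 120 = 1416;  7590 + 1416 = 9006;  32016 + 9006 = 41022;  108968 + 41022 = 149990;  317874 + 149990 = 467864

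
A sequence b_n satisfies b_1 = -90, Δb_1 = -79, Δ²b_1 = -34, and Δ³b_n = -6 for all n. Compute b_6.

-885

Build the table forward from the leading diagonal:
D3: -6, -6, -6, -6, -6, -6
D2: -34, -40, -46, -52, -58, -64
D1: -79, -113, -153, -199, -251, -309
b: -90, -169, -282, -435, -634, -885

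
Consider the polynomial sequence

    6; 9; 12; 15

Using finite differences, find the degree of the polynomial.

1

First differences: 3, 3, 3
The first differences are constant, so the polynomial has degree 1.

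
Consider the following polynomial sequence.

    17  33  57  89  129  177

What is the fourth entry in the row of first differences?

40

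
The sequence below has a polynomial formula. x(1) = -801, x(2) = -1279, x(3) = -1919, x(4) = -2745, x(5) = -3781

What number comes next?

-5051

Δ: -478 , -640 , -826 , -1036
Δ²: -162 , -186 , -210
Δ³: -24 , -24
The third differences are constant (-24).
-210 − 24 = -234;  -1036 − 234 = -1270;  -3781 − 1270 = -5051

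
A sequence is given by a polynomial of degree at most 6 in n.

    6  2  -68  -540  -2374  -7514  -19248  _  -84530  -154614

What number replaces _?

Using the first 7 terms:
D1: -4  -70  -472  -1834  -5140  -11734
D2: -66  -402  -1362  -3306  -6594
D3: -336  -960  -1944  -3288
D4: -624  -984  -1344
D5: -360  -360
Constant fifth difference = -360.
Extend forward: -1344 − 360 = -1704;  -3288 − 1704 = -4992;  -6594 − 4992 = -11586;  -11734 − 11586 = -23320;  -19248 − 23320 = -42568

-42568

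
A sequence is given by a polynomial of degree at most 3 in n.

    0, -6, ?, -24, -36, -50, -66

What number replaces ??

-14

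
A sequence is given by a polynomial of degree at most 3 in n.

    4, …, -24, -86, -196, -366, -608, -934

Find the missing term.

2

Using the last 6 terms:
D1: -62  -110  -170  -242  -326
D2: -48  -60  -72  -84
D3: -12  -12  -12
Constant third difference = -12.
Extend backward: -48 + 12 = -36;  -62 + 36 = -26;  -24 + 26 = 2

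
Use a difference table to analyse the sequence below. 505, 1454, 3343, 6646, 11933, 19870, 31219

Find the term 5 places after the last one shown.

172534

D1: 949  1889  3303  5287  7937  11349
D2: 940  1414  1984  2650  3412
D3: 474  570  666  762
D4: 96  96  96
Fourth differences constant at 96.
762 + 96 = 858;  3412 + 858 = 4270;  11349 + 4270 = 15619;  31219 + 15619 = 46838
858 + 96 = 954;  4270 + 954 = 5224;  15619 + 5224 = 20843;  46838 + 20843 = 67681
954 + 96 = 1050;  5224 + 1050 = 6274;  20843 + 6274 = 27117;  67681 + 27117 = 94798
1050 + 96 = 1146;  6274 + 1146 = 7420;  27117 + 7420 = 34537;  94798 + 34537 = 129335
1146 + 96 = 1242;  7420 + 1242 = 8662;  34537 + 8662 = 43199;  129335 + 43199 = 172534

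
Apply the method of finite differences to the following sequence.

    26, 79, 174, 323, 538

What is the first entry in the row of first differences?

53

First differences: 53, 95, 149, 215
Second differences: 42, 54, 66
Third differences: 12, 12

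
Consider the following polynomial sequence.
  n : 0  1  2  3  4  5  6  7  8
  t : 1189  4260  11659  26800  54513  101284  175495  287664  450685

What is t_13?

2676420

D1: 3071 , 7399 , 15141 , 27713 , 46771 , 74211 , 112169 , 163021
D2: 4328 , 7742 , 12572 , 19058 , 27440 , 37958 , 50852
D3: 3414 , 4830 , 6486 , 8382 , 10518 , 12894
D4: 1416 , 1656 , 1896 , 2136 , 2376
D5: 240 , 240 , 240 , 240
Fifth differences constant at 240.
2376 + 240 = 2616;  12894 + 2616 = 15510;  50852 + 15510 = 66362;  163021 + 66362 = 229383;  450685 + 229383 = 680068
2616 + 240 = 2856;  15510 + 2856 = 18366;  66362 + 18366 = 84728;  229383 + 84728 = 314111;  680068 + 314111 = 994179
2856 + 240 = 3096;  18366 + 3096 = 21462;  84728 + 21462 = 106190;  314111 + 106190 = 420301;  994179 + 420301 = 1414480
3096 + 240 = 3336;  21462 + 3336 = 24798;  106190 + 24798 = 130988;  420301 + 130988 = 551289;  1414480 + 551289 = 1965769
3336 + 240 = 3576;  24798 + 3576 = 28374;  130988 + 28374 = 159362;  551289 + 159362 = 710651;  1965769 + 710651 = 2676420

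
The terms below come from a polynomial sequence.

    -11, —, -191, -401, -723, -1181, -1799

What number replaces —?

-69

Using the last 5 terms:
D1: -210, -322, -458, -618
D2: -112, -136, -160
D3: -24, -24
Constant third difference = -24.
Extend backward: -112 + 24 = -88;  -210 + 88 = -122;  -191 + 122 = -69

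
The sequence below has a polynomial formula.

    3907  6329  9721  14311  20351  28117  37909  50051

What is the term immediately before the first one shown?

2251

First differences: 2422, 3392, 4590, 6040, 7766, 9792, 12142
Second differences: 970, 1198, 1450, 1726, 2026, 2350
Third differences: 228, 252, 276, 300, 324
Fourth differences: 24, 24, 24, 24
The fourth differences are constant at 24.
Work back: 228 − 24 = 204;  970 − 204 = 766;  2422 − 766 = 1656;  3907 − 1656 = 2251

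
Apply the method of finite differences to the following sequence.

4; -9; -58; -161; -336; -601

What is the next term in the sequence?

-974

First differences: -13, -49, -103, -175, -265
Second differences: -36, -54, -72, -90
Third differences: -18, -18, -18
The third differences are constant (-18).
-90 − 18 = -108;  -265 − 108 = -373;  -601 − 373 = -974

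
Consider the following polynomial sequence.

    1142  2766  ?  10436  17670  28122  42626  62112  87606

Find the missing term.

5682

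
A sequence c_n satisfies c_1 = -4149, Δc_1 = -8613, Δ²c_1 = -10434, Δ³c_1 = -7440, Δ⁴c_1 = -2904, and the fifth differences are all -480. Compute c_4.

-68730

Build the table forward from the leading diagonal:
Fifth differences: -480, -480, -480, -480
Fourth differences: -2904, -3384, -3864, -4344
Third differences: -7440, -10344, -13728, -17592
Second differences: -10434, -17874, -28218, -41946
First differences: -8613, -19047, -36921, -65139
c: -4149, -12762, -31809, -68730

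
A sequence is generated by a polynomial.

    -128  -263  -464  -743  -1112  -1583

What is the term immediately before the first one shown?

-135, -201, -279, -369, -471
-66, -78, -90, -102
-12, -12, -12
The third differences are constant at -12.
Work back: -66 + 12 = -54;  -135 + 54 = -81;  -128 + 81 = -47

-47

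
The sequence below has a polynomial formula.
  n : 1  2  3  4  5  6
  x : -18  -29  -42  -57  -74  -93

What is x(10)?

-189

Δ: -11, -13, -15, -17, -19
Δ²: -2, -2, -2, -2
Second differences constant at -2.
-19 − 2 = -21;  -93 − 21 = -114
-21 − 2 = -23;  -114 − 23 = -137
-23 − 2 = -25;  -137 − 25 = -162
-25 − 2 = -27;  -162 − 27 = -189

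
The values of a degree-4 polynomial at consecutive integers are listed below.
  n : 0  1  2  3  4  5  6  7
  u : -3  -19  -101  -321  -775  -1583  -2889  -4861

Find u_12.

First differences: -16  -82  -220  -454  -808  -1306  -1972
Second differences: -66  -138  -234  -354  -498  -666
Third differences: -72  -96  -120  -144  -168
Fourth differences: -24  -24  -24  -24
Constant fourth difference = -24, so extend:
-168 − 24 = -192;  -666 − 192 = -858;  -1972 − 858 = -2830;  -4861 − 2830 = -7691
-192 − 24 = -216;  -858 − 216 = -1074;  -2830 − 1074 = -3904;  -7691 − 3904 = -11595
-216 − 24 = -240;  -1074 − 240 = -1314;  -3904 − 1314 = -5218;  -11595 − 5218 = -16813
-240 − 24 = -264;  -1314 − 264 = -1578;  -5218 − 1578 = -6796;  -16813 − 6796 = -23609
-264 − 24 = -288;  -1578 − 288 = -1866;  -6796 − 1866 = -8662;  -23609 − 8662 = -32271

-32271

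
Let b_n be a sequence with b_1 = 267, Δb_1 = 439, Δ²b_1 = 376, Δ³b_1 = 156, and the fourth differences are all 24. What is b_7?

Build the table forward from the leading diagonal:
D4: 24, 24, 24, 24, 24, 24, 24
D3: 156, 180, 204, 228, 252, 276, 300
D2: 376, 532, 712, 916, 1144, 1396, 1672
D1: 439, 815, 1347, 2059, 2975, 4119, 5515
b: 267, 706, 1521, 2868, 4927, 7902, 12021

12021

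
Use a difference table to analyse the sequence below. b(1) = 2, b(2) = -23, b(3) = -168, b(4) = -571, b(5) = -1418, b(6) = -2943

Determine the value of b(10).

-22183

-25, -145, -403, -847, -1525
-120, -258, -444, -678
-138, -186, -234
-48, -48
The fourth differences are constant (-48).
-234 − 48 = -282;  -678 − 282 = -960;  -1525 − 960 = -2485;  -2943 − 2485 = -5428
-282 − 48 = -330;  -960 − 330 = -1290;  -2485 − 1290 = -3775;  -5428 − 3775 = -9203
-330 − 48 = -378;  -1290 − 378 = -1668;  -3775 − 1668 = -5443;  -9203 − 5443 = -14646
-378 − 48 = -426;  -1668 − 426 = -2094;  -5443 − 2094 = -7537;  -14646 − 7537 = -22183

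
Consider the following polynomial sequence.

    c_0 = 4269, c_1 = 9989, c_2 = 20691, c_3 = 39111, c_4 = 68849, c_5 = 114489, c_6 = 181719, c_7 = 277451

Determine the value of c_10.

Δ: 5720, 10702, 18420, 29738, 45640, 67230, 95732
Δ²: 4982, 7718, 11318, 15902, 21590, 28502
Δ³: 2736, 3600, 4584, 5688, 6912
Δ⁴: 864, 984, 1104, 1224
Δ⁵: 120, 120, 120
Constant fifth difference = 120, so extend:
1224 + 120 = 1344;  6912 + 1344 = 8256;  28502 + 8256 = 36758;  95732 + 36758 = 132490;  277451 + 132490 = 409941
1344 + 120 = 1464;  8256 + 1464 = 9720;  36758 + 9720 = 46478;  132490 + 46478 = 178968;  409941 + 178968 = 588909
1464 + 120 = 1584;  9720 + 1584 = 11304;  46478 + 11304 = 57782;  178968 + 57782 = 236750;  588909 + 236750 = 825659

825659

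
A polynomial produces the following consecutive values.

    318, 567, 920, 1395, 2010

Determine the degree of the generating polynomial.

3

D1: 249, 353, 475, 615
D2: 104, 122, 140
D3: 18, 18
The third differences are constant, so the polynomial has degree 3.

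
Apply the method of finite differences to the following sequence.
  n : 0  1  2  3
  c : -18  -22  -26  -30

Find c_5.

-38

-4, -4, -4
First differences constant at -4.
-30 − 4 = -34
-34 − 4 = -38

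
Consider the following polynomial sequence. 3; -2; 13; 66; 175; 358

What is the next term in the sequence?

-5, 15, 53, 109, 183
20, 38, 56, 74
18, 18, 18
Third differences constant at 18.
74 + 18 = 92;  183 + 92 = 275;  358 + 275 = 633

633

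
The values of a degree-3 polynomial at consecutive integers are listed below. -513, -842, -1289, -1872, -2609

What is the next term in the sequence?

-3518

Δ: -329, -447, -583, -737
Δ²: -118, -136, -154
Δ³: -18, -18
Third differences constant at -18.
-154 − 18 = -172;  -737 − 172 = -909;  -2609 − 909 = -3518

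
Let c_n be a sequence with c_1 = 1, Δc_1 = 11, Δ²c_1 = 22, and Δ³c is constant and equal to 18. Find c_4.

118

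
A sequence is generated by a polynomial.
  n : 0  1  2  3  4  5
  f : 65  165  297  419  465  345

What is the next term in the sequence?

Δ: 100, 132, 122, 46, -120
Δ²: 32, -10, -76, -166
Δ³: -42, -66, -90
Δ⁴: -24, -24
Constant fourth difference = -24, so extend:
-90 − 24 = -114;  -166 − 114 = -280;  -120 − 280 = -400;  345 − 400 = -55

-55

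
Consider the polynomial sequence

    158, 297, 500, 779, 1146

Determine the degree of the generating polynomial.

139, 203, 279, 367
64, 76, 88
12, 12
The third differences are constant, so the polynomial has degree 3.

3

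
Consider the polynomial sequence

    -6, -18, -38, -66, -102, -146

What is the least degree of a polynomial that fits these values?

2

-12, -20, -28, -36, -44
-8, -8, -8, -8
The second differences are constant, so the polynomial has degree 2.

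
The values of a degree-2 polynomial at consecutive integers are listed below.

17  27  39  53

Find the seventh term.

First differences: 10  12  14
Second differences: 2  2
Second differences constant at 2.
14 + 2 = 16;  53 + 16 = 69
16 + 2 = 18;  69 + 18 = 87
18 + 2 = 20;  87 + 20 = 107

107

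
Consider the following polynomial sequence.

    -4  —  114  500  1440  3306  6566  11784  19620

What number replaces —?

6

Using the last 7 terms:
D1: 386  940  1866  3260  5218  7836
D2: 554  926  1394  1958  2618
D3: 372  468  564  660
D4: 96  96  96
Constant fourth difference = 96.
Extend backward: 372 − 96 = 276;  554 − 276 = 278;  386 − 278 = 108;  114 − 108 = 6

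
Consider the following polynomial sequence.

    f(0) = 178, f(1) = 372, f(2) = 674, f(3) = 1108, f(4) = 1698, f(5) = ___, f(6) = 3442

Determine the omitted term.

2468

Using the first 5 terms:
D1: 194  302  434  590
D2: 108  132  156
D3: 24  24
Constant third difference = 24.
Extend forward: 156 + 24 = 180;  590 + 180 = 770;  1698 + 770 = 2468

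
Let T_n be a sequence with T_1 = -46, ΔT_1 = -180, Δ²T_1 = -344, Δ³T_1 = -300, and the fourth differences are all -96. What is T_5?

-4126

Build the table forward from the leading diagonal:
Δ⁴: -96  -96  -96  -96  -96
Δ³: -300  -396  -492  -588  -684
Δ²: -344  -644  -1040  -1532  -2120
Δ: -180  -524  -1168  -2208  -3740
T: -46  -226  -750  -1918  -4126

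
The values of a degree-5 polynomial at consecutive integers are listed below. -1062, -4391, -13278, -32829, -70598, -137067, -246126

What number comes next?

-415553

First differences: -3329, -8887, -19551, -37769, -66469, -109059
Second differences: -5558, -10664, -18218, -28700, -42590
Third differences: -5106, -7554, -10482, -13890
Fourth differences: -2448, -2928, -3408
Fifth differences: -480, -480
The fifth differences are constant (-480).
-3408 − 480 = -3888;  -13890 − 3888 = -17778;  -42590 − 17778 = -60368;  -109059 − 60368 = -169427;  -246126 − 169427 = -415553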